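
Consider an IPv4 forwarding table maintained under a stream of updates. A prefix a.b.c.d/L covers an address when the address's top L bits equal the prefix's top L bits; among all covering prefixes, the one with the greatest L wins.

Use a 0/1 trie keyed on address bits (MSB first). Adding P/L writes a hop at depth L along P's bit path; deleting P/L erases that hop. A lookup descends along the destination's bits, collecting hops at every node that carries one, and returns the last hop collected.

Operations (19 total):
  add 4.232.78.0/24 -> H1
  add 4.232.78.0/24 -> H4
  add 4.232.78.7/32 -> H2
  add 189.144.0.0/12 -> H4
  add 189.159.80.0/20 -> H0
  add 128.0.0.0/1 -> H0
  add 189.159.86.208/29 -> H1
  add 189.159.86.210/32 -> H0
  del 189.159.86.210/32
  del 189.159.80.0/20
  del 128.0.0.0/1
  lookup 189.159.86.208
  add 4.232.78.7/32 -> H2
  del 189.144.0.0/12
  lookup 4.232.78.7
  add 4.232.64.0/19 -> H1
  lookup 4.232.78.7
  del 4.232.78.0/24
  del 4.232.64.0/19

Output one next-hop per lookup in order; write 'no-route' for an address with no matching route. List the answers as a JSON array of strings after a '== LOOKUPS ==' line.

Trace:
  + 4.232.78.0/24 (H1) depth=24
  + 4.232.78.0/24 (H4) depth=24
  + 4.232.78.7/32 (H2) depth=32
  + 189.144.0.0/12 (H4) depth=12
  + 189.159.80.0/20 (H0) depth=20
  + 128.0.0.0/1 (H0) depth=1
  + 189.159.86.208/29 (H1) depth=29
  + 189.159.86.210/32 (H0) depth=32
  del 189.159.86.210/32 (clear depth 32)
  del 189.159.80.0/20 (clear depth 20)
  del 128.0.0.0/1 (clear depth 1)
  Q 189.159.86.208: descend 101111011001111101010110110100 ; hops seen [H4,H1] ; pick H1
  + 4.232.78.7/32 (H2) depth=32
  del 189.144.0.0/12 (clear depth 12)
  Q 4.232.78.7: descend 00000100111010000100111000000111 ; hops seen [H4,H2] ; pick H2
  + 4.232.64.0/19 (H1) depth=19
  Q 4.232.78.7: descend 00000100111010000100111000000111 ; hops seen [H1,H4,H2] ; pick H2
  del 4.232.78.0/24 (clear depth 24)
  del 4.232.64.0/19 (clear depth 19)

== LOOKUPS ==
["H1","H2","H2"]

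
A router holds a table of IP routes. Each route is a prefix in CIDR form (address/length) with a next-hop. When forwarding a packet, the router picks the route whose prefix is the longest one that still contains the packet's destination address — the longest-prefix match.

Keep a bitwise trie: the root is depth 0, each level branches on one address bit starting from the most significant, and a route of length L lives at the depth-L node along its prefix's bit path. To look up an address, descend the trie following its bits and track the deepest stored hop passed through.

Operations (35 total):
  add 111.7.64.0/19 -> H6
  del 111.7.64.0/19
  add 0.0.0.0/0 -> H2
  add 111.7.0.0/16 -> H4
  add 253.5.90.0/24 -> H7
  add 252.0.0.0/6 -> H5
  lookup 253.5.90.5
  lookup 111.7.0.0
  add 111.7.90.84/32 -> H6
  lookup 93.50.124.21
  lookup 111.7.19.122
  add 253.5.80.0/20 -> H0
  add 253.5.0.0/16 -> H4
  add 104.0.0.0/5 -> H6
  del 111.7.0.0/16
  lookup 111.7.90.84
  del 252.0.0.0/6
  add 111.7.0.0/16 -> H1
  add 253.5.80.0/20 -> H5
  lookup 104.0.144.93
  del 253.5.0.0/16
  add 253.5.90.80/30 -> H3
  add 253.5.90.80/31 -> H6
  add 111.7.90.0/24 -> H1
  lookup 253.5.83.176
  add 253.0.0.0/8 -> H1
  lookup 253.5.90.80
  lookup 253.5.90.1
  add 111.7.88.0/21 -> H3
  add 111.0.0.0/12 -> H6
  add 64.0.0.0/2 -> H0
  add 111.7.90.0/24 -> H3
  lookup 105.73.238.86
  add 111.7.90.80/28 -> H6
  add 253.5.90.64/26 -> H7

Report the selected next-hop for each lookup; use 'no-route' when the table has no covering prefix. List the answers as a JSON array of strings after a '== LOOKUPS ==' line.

Trace:
  add 111.7.64.0/19 -> H6 at depth 19
  del 111.7.64.0/19 (clear depth 19)
  add 0.0.0.0/0 -> H2 at depth 0
  add 111.7.0.0/16 -> H4 at depth 16
  add 253.5.90.0/24 -> H7 at depth 24
  add 252.0.0.0/6 -> H5 at depth 6
  lookup 253.5.90.5: bits 111111010000010101011010 walk d0:H2→d1:-→d2:-→d3:-→d4:-→d5:-→d6:H5→d7:-→d8:-→d9:-→d10:-→d11:-→d12:-→d13:-→d14:-→d15:-→d16:-→d17:-→d18:-→d19:-→d20:-→d21:-→d22:-→d23:-→d24:H7 -> H7
  lookup 111.7.0.0: bits 01101111000001110 walk d0:H2→d1:-→d2:-→d3:-→d4:-→d5:-→d6:-→d7:-→d8:-→d9:-→d10:-→d11:-→d12:-→d13:-→d14:-→d15:-→d16:H4→d17:- -> H4
  add 111.7.90.84/32 -> H6 at depth 32
  lookup 93.50.124.21: bits 01 walk d0:H2→d1:-→d2:- -> H2
  lookup 111.7.19.122: bits 01101111000001110 walk d0:H2→d1:-→d2:-→d3:-→d4:-→d5:-→d6:-→d7:-→d8:-→d9:-→d10:-→d11:-→d12:-→d13:-→d14:-→d15:-→d16:H4→d17:- -> H4
  add 253.5.80.0/20 -> H0 at depth 20
  add 253.5.0.0/16 -> H4 at depth 16
  add 104.0.0.0/5 -> H6 at depth 5
  del 111.7.0.0/16 (clear depth 16)
  lookup 111.7.90.84: bits 01101111000001110101101001010100 walk d0:H2→d1:-→d2:-→d3:-→d4:-→d5:H6→d6:-→d7:-→d8:-→d9:-→d10:-→d11:-→d12:-→d13:-→d14:-→d15:-→d16:-→d17:-→d18:-→d19:-→d20:-→d21:-→d22:-→d23:-→d24:-→d25:-→d26:-→d27:-→d28:-→d29:-→d30:-→d31:-→d32:H6 -> H6
  del 252.0.0.0/6 (clear depth 6)
  add 111.7.0.0/16 -> H1 at depth 16
  add 253.5.80.0/20 -> H5 at depth 20
  lookup 104.0.144.93: bits 01101 walk d0:H2→d1:-→d2:-→d3:-→d4:-→d5:H6 -> H6
  del 253.5.0.0/16 (clear depth 16)
  add 253.5.90.80/30 -> H3 at depth 30
  add 253.5.90.80/31 -> H6 at depth 31
  add 111.7.90.0/24 -> H1 at depth 24
  lookup 253.5.83.176: bits 11111101000001010101 walk d0:H2→d1:-→d2:-→d3:-→d4:-→d5:-→d6:-→d7:-→d8:-→d9:-→d10:-→d11:-→d12:-→d13:-→d14:-→d15:-→d16:-→d17:-→d18:-→d19:-→d20:H5 -> H5
  add 253.0.0.0/8 -> H1 at depth 8
  lookup 253.5.90.80: bits 1111110100000101010110100101000 walk d0:H2→d1:-→d2:-→d3:-→d4:-→d5:-→d6:-→d7:-→d8:H1→d9:-→d10:-→d11:-→d12:-→d13:-→d14:-→d15:-→d16:-→d17:-→d18:-→d19:-→d20:H5→d21:-→d22:-→d23:-→d24:H7→d25:-→d26:-→d27:-→d28:-→d29:-→d30:H3→d31:H6 -> H6
  lookup 253.5.90.1: bits 1111110100000101010110100 walk d0:H2→d1:-→d2:-→d3:-→d4:-→d5:-→d6:-→d7:-→d8:H1→d9:-→d10:-→d11:-→d12:-→d13:-→d14:-→d15:-→d16:-→d17:-→d18:-→d19:-→d20:H5→d21:-→d22:-→d23:-→d24:H7→d25:- -> H7
  add 111.7.88.0/21 -> H3 at depth 21
  add 111.0.0.0/12 -> H6 at depth 12
  add 64.0.0.0/2 -> H0 at depth 2
  add 111.7.90.0/24 -> H3 at depth 24
  lookup 105.73.238.86: bits 01101 walk d0:H2→d1:-→d2:H0→d3:-→d4:-→d5:H6 -> H6
  add 111.7.90.80/28 -> H6 at depth 28
  add 253.5.90.64/26 -> H7 at depth 26

== LOOKUPS ==
["H7","H4","H2","H4","H6","H6","H5","H6","H7","H6"]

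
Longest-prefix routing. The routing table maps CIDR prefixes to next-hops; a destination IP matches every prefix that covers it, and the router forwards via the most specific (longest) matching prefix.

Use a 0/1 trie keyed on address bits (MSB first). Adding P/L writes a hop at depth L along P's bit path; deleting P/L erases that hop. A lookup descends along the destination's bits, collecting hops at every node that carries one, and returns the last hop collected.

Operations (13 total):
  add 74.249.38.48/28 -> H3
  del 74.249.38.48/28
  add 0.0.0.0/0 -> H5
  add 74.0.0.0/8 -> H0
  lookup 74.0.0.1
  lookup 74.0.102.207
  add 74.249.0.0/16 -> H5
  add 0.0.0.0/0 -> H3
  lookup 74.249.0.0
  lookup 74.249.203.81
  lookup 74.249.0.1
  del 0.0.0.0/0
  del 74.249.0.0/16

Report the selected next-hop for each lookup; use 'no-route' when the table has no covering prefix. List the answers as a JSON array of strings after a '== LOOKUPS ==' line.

Process each operation:
  add 74.249.38.48/28 -> H3 at depth 28
  del 74.249.38.48/28 (clear depth 28)
  add 0.0.0.0/0 -> H5 at depth 0
  add 74.0.0.0/8 -> H0 at depth 8
  Q 74.0.0.1: descend 01001010 ; hops seen [H5,H0] ; pick H0
  Q 74.0.102.207: descend 01001010 ; hops seen [H5,H0] ; pick H0
  add 74.249.0.0/16 -> H5 at depth 16
  add 0.0.0.0/0 -> H3 at depth 0
  Q 74.249.0.0: descend 010010101111100100 ; hops seen [H3,H0,H5] ; pick H5
  Q 74.249.203.81: descend 0100101011111001 ; hops seen [H3,H0,H5] ; pick H5
  Q 74.249.0.1: descend 010010101111100100 ; hops seen [H3,H0,H5] ; pick H5
  del 0.0.0.0/0 (clear depth 0)
  del 74.249.0.0/16 (clear depth 16)

== LOOKUPS ==
["H0","H0","H5","H5","H5"]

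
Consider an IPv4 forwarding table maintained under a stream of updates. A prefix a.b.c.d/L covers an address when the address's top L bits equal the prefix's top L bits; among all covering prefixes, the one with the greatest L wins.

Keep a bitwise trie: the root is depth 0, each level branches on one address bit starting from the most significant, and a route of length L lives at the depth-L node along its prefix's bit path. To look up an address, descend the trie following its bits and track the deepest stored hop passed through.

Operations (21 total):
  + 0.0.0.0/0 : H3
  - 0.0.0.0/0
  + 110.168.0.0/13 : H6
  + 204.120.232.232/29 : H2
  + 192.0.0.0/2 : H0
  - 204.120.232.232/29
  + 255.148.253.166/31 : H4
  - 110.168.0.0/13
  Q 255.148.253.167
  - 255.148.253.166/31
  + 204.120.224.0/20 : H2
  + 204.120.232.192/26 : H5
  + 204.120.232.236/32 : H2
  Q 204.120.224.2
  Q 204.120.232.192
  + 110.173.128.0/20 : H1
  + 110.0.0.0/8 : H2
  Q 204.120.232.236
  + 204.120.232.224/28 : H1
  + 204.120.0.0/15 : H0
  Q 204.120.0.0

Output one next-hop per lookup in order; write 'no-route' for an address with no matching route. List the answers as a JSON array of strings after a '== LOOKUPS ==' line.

Process each operation:
  add 0.0.0.0/0 -> H3 at depth 0
  - 0.0.0.0/0 clear@0
  add 110.168.0.0/13 -> H6 at depth 13
  add 204.120.232.232/29 -> H2 at depth 29
  add 192.0.0.0/2 -> H0 at depth 2
  - 204.120.232.232/29 clear@29
  add 255.148.253.166/31 -> H4 at depth 31
  - 110.168.0.0/13 clear@13
  Q 255.148.253.167: descend 1111111110010100111111011010011 ; hops seen [H0,H4] ; pick H4
  - 255.148.253.166/31 clear@31
  add 204.120.224.0/20 -> H2 at depth 20
  add 204.120.232.192/26 -> H5 at depth 26
  add 204.120.232.236/32 -> H2 at depth 32
  Q 204.120.224.2: descend 11001100011110001110 ; hops seen [H0,H2] ; pick H2
  Q 204.120.232.192: descend 11001100011110001110100011 ; hops seen [H0,H2,H5] ; pick H5
  add 110.173.128.0/20 -> H1 at depth 20
  add 110.0.0.0/8 -> H2 at depth 8
  Q 204.120.232.236: descend 11001100011110001110100011101100 ; hops seen [H0,H2,H5,H2] ; pick H2
  add 204.120.232.224/28 -> H1 at depth 28
  add 204.120.0.0/15 -> H0 at depth 15
  Q 204.120.0.0: descend 1100110001111000 ; hops seen [H0,H0] ; pick H0

== LOOKUPS ==
["H4","H2","H5","H2","H0"]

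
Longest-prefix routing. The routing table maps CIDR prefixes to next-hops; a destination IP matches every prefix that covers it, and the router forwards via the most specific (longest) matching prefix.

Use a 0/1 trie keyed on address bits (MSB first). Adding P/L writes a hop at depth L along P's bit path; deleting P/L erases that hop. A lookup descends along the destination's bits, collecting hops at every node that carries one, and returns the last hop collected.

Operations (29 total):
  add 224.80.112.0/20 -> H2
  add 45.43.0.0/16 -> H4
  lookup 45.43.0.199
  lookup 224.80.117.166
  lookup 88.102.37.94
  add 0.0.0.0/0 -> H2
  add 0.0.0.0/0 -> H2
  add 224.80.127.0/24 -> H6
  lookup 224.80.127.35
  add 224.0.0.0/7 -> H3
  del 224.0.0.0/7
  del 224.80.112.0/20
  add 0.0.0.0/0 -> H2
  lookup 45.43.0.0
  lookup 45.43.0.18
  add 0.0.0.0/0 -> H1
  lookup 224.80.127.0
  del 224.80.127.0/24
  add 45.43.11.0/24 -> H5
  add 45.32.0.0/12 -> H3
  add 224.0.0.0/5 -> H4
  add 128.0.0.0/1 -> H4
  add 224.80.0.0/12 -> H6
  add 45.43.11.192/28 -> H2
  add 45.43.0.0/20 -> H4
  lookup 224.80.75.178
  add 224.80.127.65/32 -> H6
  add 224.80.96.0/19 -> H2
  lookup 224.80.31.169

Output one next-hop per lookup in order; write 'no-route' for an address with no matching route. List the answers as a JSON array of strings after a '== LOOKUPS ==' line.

Trace:
  add 224.80.112.0/20 -> H2 at depth 20
  add 45.43.0.0/16 -> H4 at depth 16
  lookup 45.43.0.199: bits 0010110100101011 walk d0:-→d1:-→d2:-→d3:-→d4:-→d5:-→d6:-→d7:-→d8:-→d9:-→d10:-→d11:-→d12:-→d13:-→d14:-→d15:-→d16:H4 -> H4
  lookup 224.80.117.166: bits 11100000010100000111 walk d0:-→d1:-→d2:-→d3:-→d4:-→d5:-→d6:-→d7:-→d8:-→d9:-→d10:-→d11:-→d12:-→d13:-→d14:-→d15:-→d16:-→d17:-→d18:-→d19:-→d20:H2 -> H2
  lookup 88.102.37.94: bits 0 walk d0:-→d1:- -> no-route
  add 0.0.0.0/0 -> H2 at depth 0
  add 0.0.0.0/0 -> H2 at depth 0
  add 224.80.127.0/24 -> H6 at depth 24
  lookup 224.80.127.35: bits 111000000101000001111111 walk d0:H2→d1:-→d2:-→d3:-→d4:-→d5:-→d6:-→d7:-→d8:-→d9:-→d10:-→d11:-→d12:-→d13:-→d14:-→d15:-→d16:-→d17:-→d18:-→d19:-→d20:H2→d21:-→d22:-→d23:-→d24:H6 -> H6
  add 224.0.0.0/7 -> H3 at depth 7
  del 224.0.0.0/7 (clear depth 7)
  del 224.80.112.0/20 (clear depth 20)
  add 0.0.0.0/0 -> H2 at depth 0
  lookup 45.43.0.0: bits 0010110100101011 walk d0:H2→d1:-→d2:-→d3:-→d4:-→d5:-→d6:-→d7:-→d8:-→d9:-→d10:-→d11:-→d12:-→d13:-→d14:-→d15:-→d16:H4 -> H4
  lookup 45.43.0.18: bits 0010110100101011 walk d0:H2→d1:-→d2:-→d3:-→d4:-→d5:-→d6:-→d7:-→d8:-→d9:-→d10:-→d11:-→d12:-→d13:-→d14:-→d15:-→d16:H4 -> H4
  add 0.0.0.0/0 -> H1 at depth 0
  lookup 224.80.127.0: bits 111000000101000001111111 walk d0:H1→d1:-→d2:-→d3:-→d4:-→d5:-→d6:-→d7:-→d8:-→d9:-→d10:-→d11:-→d12:-→d13:-→d14:-→d15:-→d16:-→d17:-→d18:-→d19:-→d20:-→d21:-→d22:-→d23:-→d24:H6 -> H6
  del 224.80.127.0/24 (clear depth 24)
  add 45.43.11.0/24 -> H5 at depth 24
  add 45.32.0.0/12 -> H3 at depth 12
  add 224.0.0.0/5 -> H4 at depth 5
  add 128.0.0.0/1 -> H4 at depth 1
  add 224.80.0.0/12 -> H6 at depth 12
  add 45.43.11.192/28 -> H2 at depth 28
  add 45.43.0.0/20 -> H4 at depth 20
  lookup 224.80.75.178: bits 111000000101000001 walk d0:H1→d1:H4→d2:-→d3:-→d4:-→d5:H4→d6:-→d7:-→d8:-→d9:-→d10:-→d11:-→d12:H6→d13:-→d14:-→d15:-→d16:-→d17:-→d18:- -> H6
  add 224.80.127.65/32 -> H6 at depth 32
  add 224.80.96.0/19 -> H2 at depth 19
  lookup 224.80.31.169: bits 11100000010100000 walk d0:H1→d1:H4→d2:-→d3:-→d4:-→d5:H4→d6:-→d7:-→d8:-→d9:-→d10:-→d11:-→d12:H6→d13:-→d14:-→d15:-→d16:-→d17:- -> H6

== LOOKUPS ==
["H4","H2","no-route","H6","H4","H4","H6","H6","H6"]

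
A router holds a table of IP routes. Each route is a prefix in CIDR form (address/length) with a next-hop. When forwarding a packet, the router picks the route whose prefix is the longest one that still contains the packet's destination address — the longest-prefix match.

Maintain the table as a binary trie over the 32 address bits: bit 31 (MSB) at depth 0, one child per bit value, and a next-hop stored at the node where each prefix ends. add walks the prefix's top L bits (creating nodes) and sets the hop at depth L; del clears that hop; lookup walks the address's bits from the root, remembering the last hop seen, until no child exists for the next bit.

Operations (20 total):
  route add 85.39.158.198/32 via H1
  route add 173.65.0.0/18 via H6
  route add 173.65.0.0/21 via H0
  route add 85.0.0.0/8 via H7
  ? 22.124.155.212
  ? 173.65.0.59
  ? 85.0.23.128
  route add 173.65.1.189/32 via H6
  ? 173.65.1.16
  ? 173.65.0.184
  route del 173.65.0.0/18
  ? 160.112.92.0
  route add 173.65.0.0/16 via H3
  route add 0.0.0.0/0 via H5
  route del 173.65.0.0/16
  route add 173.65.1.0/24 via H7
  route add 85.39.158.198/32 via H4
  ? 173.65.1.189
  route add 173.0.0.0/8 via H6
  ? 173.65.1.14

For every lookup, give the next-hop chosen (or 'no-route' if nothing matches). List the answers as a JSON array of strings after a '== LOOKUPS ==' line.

Trace:
  + 85.39.158.198/32 (H1) depth=32
  + 173.65.0.0/18 (H6) depth=18
  + 173.65.0.0/21 (H0) depth=21
  + 85.0.0.0/8 (H7) depth=8
  Q 22.124.155.212: descend 0 ; hops seen [∅] ; pick no-route
  Q 173.65.0.59: descend 101011010100000100000 ; hops seen [H6,H0] ; pick H0
  Q 85.0.23.128: descend 0101010100 ; hops seen [H7] ; pick H7
  + 173.65.1.189/32 (H6) depth=32
  Q 173.65.1.16: descend 101011010100000100000001 ; hops seen [H6,H0] ; pick H0
  Q 173.65.0.184: descend 10101101010000010000000 ; hops seen [H6,H0] ; pick H0
  del 173.65.0.0/18 (clear depth 18)
  Q 160.112.92.0: descend 1010 ; hops seen [∅] ; pick no-route
  + 173.65.0.0/16 (H3) depth=16
  + 0.0.0.0/0 (H5) depth=0
  del 173.65.0.0/16 (clear depth 16)
  + 173.65.1.0/24 (H7) depth=24
  + 85.39.158.198/32 (H4) depth=32
  Q 173.65.1.189: descend 10101101010000010000000110111101 ; hops seen [H5,H0,H7,H6] ; pick H6
  + 173.0.0.0/8 (H6) depth=8
  Q 173.65.1.14: descend 101011010100000100000001 ; hops seen [H5,H6,H0,H7] ; pick H7

== LOOKUPS ==
["no-route","H0","H7","H0","H0","no-route","H6","H7"]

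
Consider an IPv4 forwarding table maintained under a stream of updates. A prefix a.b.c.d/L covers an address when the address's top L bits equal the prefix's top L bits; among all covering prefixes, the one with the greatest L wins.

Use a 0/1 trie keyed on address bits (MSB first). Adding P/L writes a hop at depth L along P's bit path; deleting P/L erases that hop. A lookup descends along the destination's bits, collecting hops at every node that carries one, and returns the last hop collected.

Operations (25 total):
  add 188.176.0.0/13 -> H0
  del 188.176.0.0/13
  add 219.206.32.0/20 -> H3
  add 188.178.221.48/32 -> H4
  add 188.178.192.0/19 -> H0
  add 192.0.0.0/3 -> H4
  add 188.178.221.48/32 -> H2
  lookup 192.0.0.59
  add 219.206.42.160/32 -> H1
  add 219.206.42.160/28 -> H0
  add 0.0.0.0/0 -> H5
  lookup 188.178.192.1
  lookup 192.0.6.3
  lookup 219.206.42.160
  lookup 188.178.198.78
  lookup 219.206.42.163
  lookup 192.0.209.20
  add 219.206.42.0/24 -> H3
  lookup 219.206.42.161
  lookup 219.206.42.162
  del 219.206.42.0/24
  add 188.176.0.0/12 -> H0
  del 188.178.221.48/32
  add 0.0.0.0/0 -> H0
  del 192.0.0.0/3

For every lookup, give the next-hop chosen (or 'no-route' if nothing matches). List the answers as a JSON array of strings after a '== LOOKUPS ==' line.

Trace:
  add 188.176.0.0/13 -> H0 at depth 13
  - 188.176.0.0/13 clear@13
  add 219.206.32.0/20 -> H3 at depth 20
  add 188.178.221.48/32 -> H4 at depth 32
  add 188.178.192.0/19 -> H0 at depth 19
  add 192.0.0.0/3 -> H4 at depth 3
  add 188.178.221.48/32 -> H2 at depth 32
  Q 192.0.0.59: descend 110 ; hops seen [H4] ; pick H4
  add 219.206.42.160/32 -> H1 at depth 32
  add 219.206.42.160/28 -> H0 at depth 28
  add 0.0.0.0/0 -> H5 at depth 0
  Q 188.178.192.1: descend 1011110010110010110 ; hops seen [H5,H0] ; pick H0
  Q 192.0.6.3: descend 110 ; hops seen [H5,H4] ; pick H4
  Q 219.206.42.160: descend 11011011110011100010101010100000 ; hops seen [H5,H4,H3,H0,H1] ; pick H1
  Q 188.178.198.78: descend 1011110010110010110 ; hops seen [H5,H0] ; pick H0
  Q 219.206.42.163: descend 110110111100111000101010101000 ; hops seen [H5,H4,H3,H0] ; pick H0
  Q 192.0.209.20: descend 110 ; hops seen [H5,H4] ; pick H4
  add 219.206.42.0/24 -> H3 at depth 24
  Q 219.206.42.161: descend 1101101111001110001010101010000 ; hops seen [H5,H4,H3,H3,H0] ; pick H0
  Q 219.206.42.162: descend 110110111100111000101010101000 ; hops seen [H5,H4,H3,H3,H0] ; pick H0
  - 219.206.42.0/24 clear@24
  add 188.176.0.0/12 -> H0 at depth 12
  - 188.178.221.48/32 clear@32
  add 0.0.0.0/0 -> H0 at depth 0
  - 192.0.0.0/3 clear@3

== LOOKUPS ==
["H4","H0","H4","H1","H0","H0","H4","H0","H0"]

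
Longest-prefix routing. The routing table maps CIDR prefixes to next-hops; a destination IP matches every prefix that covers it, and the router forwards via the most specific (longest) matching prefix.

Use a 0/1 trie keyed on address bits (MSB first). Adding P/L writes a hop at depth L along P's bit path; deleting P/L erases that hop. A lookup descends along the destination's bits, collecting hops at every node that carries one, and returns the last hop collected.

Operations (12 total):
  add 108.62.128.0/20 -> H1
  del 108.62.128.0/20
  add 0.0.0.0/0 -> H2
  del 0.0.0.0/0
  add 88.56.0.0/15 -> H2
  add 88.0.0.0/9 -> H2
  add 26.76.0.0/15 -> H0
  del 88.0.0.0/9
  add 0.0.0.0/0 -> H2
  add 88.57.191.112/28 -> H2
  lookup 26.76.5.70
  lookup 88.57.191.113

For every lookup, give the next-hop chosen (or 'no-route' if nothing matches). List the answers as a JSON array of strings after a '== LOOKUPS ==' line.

Process each operation:
  + 108.62.128.0/20 (H1) depth=20
  - 108.62.128.0/20 clear@20
  + 0.0.0.0/0 (H2) depth=0
  - 0.0.0.0/0 clear@0
  + 88.56.0.0/15 (H2) depth=15
  + 88.0.0.0/9 (H2) depth=9
  + 26.76.0.0/15 (H0) depth=15
  - 88.0.0.0/9 clear@9
  + 0.0.0.0/0 (H2) depth=0
  + 88.57.191.112/28 (H2) depth=28
  ? 26.76.5.70  path d0:H2→d1:-→d2:-→d3:-→d4:-→d5:-→d6:-→d7:-→d8:-→d9:-→d10:-→d11:-→d12:-→d13:-→d14:-→d15:H0  best=H0
  ? 88.57.191.113  path d0:H2→d1:-→d2:-→d3:-→d4:-→d5:-→d6:-→d7:-→d8:-→d9:-→d10:-→d11:-→d12:-→d13:-→d14:-→d15:H2→d16:-→d17:-→d18:-→d19:-→d20:-→d21:-→d22:-→d23:-→d24:-→d25:-→d26:-→d27:-→d28:H2  best=H2

== LOOKUPS ==
["H0","H2"]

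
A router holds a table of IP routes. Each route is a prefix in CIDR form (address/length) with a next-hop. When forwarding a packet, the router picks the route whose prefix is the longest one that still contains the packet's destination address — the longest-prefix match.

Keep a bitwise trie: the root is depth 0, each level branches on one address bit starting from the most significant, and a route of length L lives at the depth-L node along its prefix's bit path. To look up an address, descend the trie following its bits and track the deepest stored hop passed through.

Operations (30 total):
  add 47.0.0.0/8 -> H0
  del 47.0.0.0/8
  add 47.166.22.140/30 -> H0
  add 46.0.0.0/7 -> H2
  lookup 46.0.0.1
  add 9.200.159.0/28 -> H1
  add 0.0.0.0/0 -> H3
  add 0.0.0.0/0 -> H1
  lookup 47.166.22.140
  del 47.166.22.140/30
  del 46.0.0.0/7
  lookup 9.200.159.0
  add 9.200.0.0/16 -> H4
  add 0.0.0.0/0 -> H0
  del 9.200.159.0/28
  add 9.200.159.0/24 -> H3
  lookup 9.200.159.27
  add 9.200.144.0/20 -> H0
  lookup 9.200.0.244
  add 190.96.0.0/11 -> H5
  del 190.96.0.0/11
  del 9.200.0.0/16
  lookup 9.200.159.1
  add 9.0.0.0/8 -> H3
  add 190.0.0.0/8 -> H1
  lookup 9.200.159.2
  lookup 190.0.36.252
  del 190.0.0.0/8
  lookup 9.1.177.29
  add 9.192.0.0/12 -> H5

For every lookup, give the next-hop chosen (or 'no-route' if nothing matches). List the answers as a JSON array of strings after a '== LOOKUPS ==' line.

Apply in order:
  + 47.0.0.0/8 (H0) depth=8
  del 47.0.0.0/8 (clear depth 8)
  + 47.166.22.140/30 (H0) depth=30
  + 46.0.0.0/7 (H2) depth=7
  ? 46.0.0.1  path d0:-→d1:-→d2:-→d3:-→d4:-→d5:-→d6:-→d7:H2  best=H2
  + 9.200.159.0/28 (H1) depth=28
  + 0.0.0.0/0 (H3) depth=0
  + 0.0.0.0/0 (H1) depth=0
  ? 47.166.22.140  path d0:H1→d1:-→d2:-→d3:-→d4:-→d5:-→d6:-→d7:H2→d8:-→d9:-→d10:-→d11:-→d12:-→d13:-→d14:-→d15:-→d16:-→d17:-→d18:-→d19:-→d20:-→d21:-→d22:-→d23:-→d24:-→d25:-→d26:-→d27:-→d28:-→d29:-→d30:H0  best=H0
  del 47.166.22.140/30 (clear depth 30)
  del 46.0.0.0/7 (clear depth 7)
  ? 9.200.159.0  path d0:H1→d1:-→d2:-→d3:-→d4:-→d5:-→d6:-→d7:-→d8:-→d9:-→d10:-→d11:-→d12:-→d13:-→d14:-→d15:-→d16:-→d17:-→d18:-→d19:-→d20:-→d21:-→d22:-→d23:-→d24:-→d25:-→d26:-→d27:-→d28:H1  best=H1
  + 9.200.0.0/16 (H4) depth=16
  + 0.0.0.0/0 (H0) depth=0
  del 9.200.159.0/28 (clear depth 28)
  + 9.200.159.0/24 (H3) depth=24
  ? 9.200.159.27  path d0:H0→d1:-→d2:-→d3:-→d4:-→d5:-→d6:-→d7:-→d8:-→d9:-→d10:-→d11:-→d12:-→d13:-→d14:-→d15:-→d16:H4→d17:-→d18:-→d19:-→d20:-→d21:-→d22:-→d23:-→d24:H3→d25:-→d26:-→d27:-  best=H3
  + 9.200.144.0/20 (H0) depth=20
  ? 9.200.0.244  path d0:H0→d1:-→d2:-→d3:-→d4:-→d5:-→d6:-→d7:-→d8:-→d9:-→d10:-→d11:-→d12:-→d13:-→d14:-→d15:-→d16:H4  best=H4
  + 190.96.0.0/11 (H5) depth=11
  del 190.96.0.0/11 (clear depth 11)
  del 9.200.0.0/16 (clear depth 16)
  ? 9.200.159.1  path d0:H0→d1:-→d2:-→d3:-→d4:-→d5:-→d6:-→d7:-→d8:-→d9:-→d10:-→d11:-→d12:-→d13:-→d14:-→d15:-→d16:-→d17:-→d18:-→d19:-→d20:H0→d21:-→d22:-→d23:-→d24:H3→d25:-→d26:-→d27:-→d28:-  best=H3
  + 9.0.0.0/8 (H3) depth=8
  + 190.0.0.0/8 (H1) depth=8
  ? 9.200.159.2  path d0:H0→d1:-→d2:-→d3:-→d4:-→d5:-→d6:-→d7:-→d8:H3→d9:-→d10:-→d11:-→d12:-→d13:-→d14:-→d15:-→d16:-→d17:-→d18:-→d19:-→d20:H0→d21:-→d22:-→d23:-→d24:H3→d25:-→d26:-→d27:-→d28:-  best=H3
  ? 190.0.36.252  path d0:H0→d1:-→d2:-→d3:-→d4:-→d5:-→d6:-→d7:-→d8:H1→d9:-  best=H1
  del 190.0.0.0/8 (clear depth 8)
  ? 9.1.177.29  path d0:H0→d1:-→d2:-→d3:-→d4:-→d5:-→d6:-→d7:-→d8:H3  best=H3
  + 9.192.0.0/12 (H5) depth=12

== LOOKUPS ==
["H2","H0","H1","H3","H4","H3","H3","H1","H3"]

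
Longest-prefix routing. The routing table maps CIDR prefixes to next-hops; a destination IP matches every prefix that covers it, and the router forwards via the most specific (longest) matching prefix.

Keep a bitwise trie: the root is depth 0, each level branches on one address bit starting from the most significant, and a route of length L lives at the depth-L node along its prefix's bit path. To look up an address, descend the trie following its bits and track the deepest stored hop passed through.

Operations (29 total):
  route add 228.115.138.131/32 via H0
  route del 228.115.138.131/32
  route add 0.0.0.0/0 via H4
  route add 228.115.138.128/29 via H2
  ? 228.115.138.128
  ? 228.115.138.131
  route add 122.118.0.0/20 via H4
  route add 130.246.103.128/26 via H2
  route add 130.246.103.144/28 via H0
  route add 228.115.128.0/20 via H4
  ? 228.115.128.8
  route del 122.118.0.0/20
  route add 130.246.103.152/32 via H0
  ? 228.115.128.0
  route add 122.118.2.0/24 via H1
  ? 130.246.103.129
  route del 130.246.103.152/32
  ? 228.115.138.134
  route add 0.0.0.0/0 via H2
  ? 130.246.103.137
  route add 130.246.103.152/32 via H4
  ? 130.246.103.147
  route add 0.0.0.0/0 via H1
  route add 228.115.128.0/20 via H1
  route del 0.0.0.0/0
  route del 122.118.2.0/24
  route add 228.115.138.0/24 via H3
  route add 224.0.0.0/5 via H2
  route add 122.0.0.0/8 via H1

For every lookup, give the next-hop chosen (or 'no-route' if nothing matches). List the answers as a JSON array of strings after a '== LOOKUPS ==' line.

Apply in order:
  + 228.115.138.131/32 (H0) depth=32
  - 228.115.138.131/32 clear@32
  + 0.0.0.0/0 (H4) depth=0
  + 228.115.138.128/29 (H2) depth=29
  ? 228.115.138.128  path d0:H4→d1:-→d2:-→d3:-→d4:-→d5:-→d6:-→d7:-→d8:-→d9:-→d10:-→d11:-→d12:-→d13:-→d14:-→d15:-→d16:-→d17:-→d18:-→d19:-→d20:-→d21:-→d22:-→d23:-→d24:-→d25:-→d26:-→d27:-→d28:-→d29:H2→d30:-  best=H2
  ? 228.115.138.131  path d0:H4→d1:-→d2:-→d3:-→d4:-→d5:-→d6:-→d7:-→d8:-→d9:-→d10:-→d11:-→d12:-→d13:-→d14:-→d15:-→d16:-→d17:-→d18:-→d19:-→d20:-→d21:-→d22:-→d23:-→d24:-→d25:-→d26:-→d27:-→d28:-→d29:H2→d30:-→d31:-→d32:-  best=H2
  + 122.118.0.0/20 (H4) depth=20
  + 130.246.103.128/26 (H2) depth=26
  + 130.246.103.144/28 (H0) depth=28
  + 228.115.128.0/20 (H4) depth=20
  ? 228.115.128.8  path d0:H4→d1:-→d2:-→d3:-→d4:-→d5:-→d6:-→d7:-→d8:-→d9:-→d10:-→d11:-→d12:-→d13:-→d14:-→d15:-→d16:-→d17:-→d18:-→d19:-→d20:H4  best=H4
  - 122.118.0.0/20 clear@20
  + 130.246.103.152/32 (H0) depth=32
  ? 228.115.128.0  path d0:H4→d1:-→d2:-→d3:-→d4:-→d5:-→d6:-→d7:-→d8:-→d9:-→d10:-→d11:-→d12:-→d13:-→d14:-→d15:-→d16:-→d17:-→d18:-→d19:-→d20:H4  best=H4
  + 122.118.2.0/24 (H1) depth=24
  ? 130.246.103.129  path d0:H4→d1:-→d2:-→d3:-→d4:-→d5:-→d6:-→d7:-→d8:-→d9:-→d10:-→d11:-→d12:-→d13:-→d14:-→d15:-→d16:-→d17:-→d18:-→d19:-→d20:-→d21:-→d22:-→d23:-→d24:-→d25:-→d26:H2→d27:-  best=H2
  - 130.246.103.152/32 clear@32
  ? 228.115.138.134  path d0:H4→d1:-→d2:-→d3:-→d4:-→d5:-→d6:-→d7:-→d8:-→d9:-→d10:-→d11:-→d12:-→d13:-→d14:-→d15:-→d16:-→d17:-→d18:-→d19:-→d20:H4→d21:-→d22:-→d23:-→d24:-→d25:-→d26:-→d27:-→d28:-→d29:H2  best=H2
  + 0.0.0.0/0 (H2) depth=0
  ? 130.246.103.137  path d0:H2→d1:-→d2:-→d3:-→d4:-→d5:-→d6:-→d7:-→d8:-→d9:-→d10:-→d11:-→d12:-→d13:-→d14:-→d15:-→d16:-→d17:-→d18:-→d19:-→d20:-→d21:-→d22:-→d23:-→d24:-→d25:-→d26:H2→d27:-  best=H2
  + 130.246.103.152/32 (H4) depth=32
  ? 130.246.103.147  path d0:H2→d1:-→d2:-→d3:-→d4:-→d5:-→d6:-→d7:-→d8:-→d9:-→d10:-→d11:-→d12:-→d13:-→d14:-→d15:-→d16:-→d17:-→d18:-→d19:-→d20:-→d21:-→d22:-→d23:-→d24:-→d25:-→d26:H2→d27:-→d28:H0  best=H0
  + 0.0.0.0/0 (H1) depth=0
  + 228.115.128.0/20 (H1) depth=20
  - 0.0.0.0/0 clear@0
  - 122.118.2.0/24 clear@24
  + 228.115.138.0/24 (H3) depth=24
  + 224.0.0.0/5 (H2) depth=5
  + 122.0.0.0/8 (H1) depth=8

== LOOKUPS ==
["H2","H2","H4","H4","H2","H2","H2","H0"]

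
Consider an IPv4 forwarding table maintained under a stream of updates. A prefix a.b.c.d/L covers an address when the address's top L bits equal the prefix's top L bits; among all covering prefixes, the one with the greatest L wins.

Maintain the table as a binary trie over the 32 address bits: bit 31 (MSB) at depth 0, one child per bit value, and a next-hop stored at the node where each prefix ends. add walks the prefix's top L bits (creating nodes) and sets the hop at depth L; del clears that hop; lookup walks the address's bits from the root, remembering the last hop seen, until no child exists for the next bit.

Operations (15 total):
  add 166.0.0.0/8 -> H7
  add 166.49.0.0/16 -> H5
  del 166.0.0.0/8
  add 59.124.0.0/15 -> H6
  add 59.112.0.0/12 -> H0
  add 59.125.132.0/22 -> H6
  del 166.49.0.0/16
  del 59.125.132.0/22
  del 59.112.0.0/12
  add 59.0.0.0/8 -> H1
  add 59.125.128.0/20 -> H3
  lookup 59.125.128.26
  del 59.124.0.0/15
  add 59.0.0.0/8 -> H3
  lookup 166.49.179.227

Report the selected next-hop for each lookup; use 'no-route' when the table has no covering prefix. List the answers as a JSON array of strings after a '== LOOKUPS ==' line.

Process each operation:
  add 166.0.0.0/8 -> H7 at depth 8
  add 166.49.0.0/16 -> H5 at depth 16
  del 166.0.0.0/8 (clear depth 8)
  add 59.124.0.0/15 -> H6 at depth 15
  add 59.112.0.0/12 -> H0 at depth 12
  add 59.125.132.0/22 -> H6 at depth 22
  del 166.49.0.0/16 (clear depth 16)
  del 59.125.132.0/22 (clear depth 22)
  del 59.112.0.0/12 (clear depth 12)
  add 59.0.0.0/8 -> H1 at depth 8
  add 59.125.128.0/20 -> H3 at depth 20
  ? 59.125.128.26  path d0:-→d1:-→d2:-→d3:-→d4:-→d5:-→d6:-→d7:-→d8:H1→d9:-→d10:-→d11:-→d12:-→d13:-→d14:-→d15:H6→d16:-→d17:-→d18:-→d19:-→d20:H3→d21:-  best=H3
  del 59.124.0.0/15 (clear depth 15)
  add 59.0.0.0/8 -> H3 at depth 8
  ? 166.49.179.227  path d0:-→d1:-→d2:-→d3:-→d4:-→d5:-→d6:-→d7:-→d8:-→d9:-→d10:-→d11:-→d12:-→d13:-→d14:-→d15:-→d16:-  best=no-route

== LOOKUPS ==
["H3","no-route"]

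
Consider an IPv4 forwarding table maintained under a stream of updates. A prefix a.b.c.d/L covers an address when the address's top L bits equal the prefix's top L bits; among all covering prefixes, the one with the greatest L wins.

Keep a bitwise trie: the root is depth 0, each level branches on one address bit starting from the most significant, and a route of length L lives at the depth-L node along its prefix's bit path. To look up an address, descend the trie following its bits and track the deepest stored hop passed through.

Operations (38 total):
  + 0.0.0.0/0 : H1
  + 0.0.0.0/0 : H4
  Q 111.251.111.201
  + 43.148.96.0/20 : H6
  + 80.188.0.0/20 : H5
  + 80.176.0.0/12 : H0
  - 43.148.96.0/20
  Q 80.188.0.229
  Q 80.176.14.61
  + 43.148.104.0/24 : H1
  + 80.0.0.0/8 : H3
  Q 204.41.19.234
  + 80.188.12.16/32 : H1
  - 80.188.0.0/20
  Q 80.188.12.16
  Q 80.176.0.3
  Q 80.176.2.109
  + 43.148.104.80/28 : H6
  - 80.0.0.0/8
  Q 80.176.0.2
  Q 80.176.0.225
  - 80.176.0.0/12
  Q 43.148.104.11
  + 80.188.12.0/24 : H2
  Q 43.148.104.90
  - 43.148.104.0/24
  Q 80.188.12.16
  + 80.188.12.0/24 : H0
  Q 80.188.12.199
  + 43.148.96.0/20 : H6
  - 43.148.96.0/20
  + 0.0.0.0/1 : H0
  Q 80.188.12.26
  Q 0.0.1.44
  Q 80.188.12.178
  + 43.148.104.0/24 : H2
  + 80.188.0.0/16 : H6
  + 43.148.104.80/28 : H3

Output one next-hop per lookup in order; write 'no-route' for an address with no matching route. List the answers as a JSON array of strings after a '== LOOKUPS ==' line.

Apply in order:
  add 0.0.0.0/0 -> H1 at depth 0
  add 0.0.0.0/0 -> H4 at depth 0
  lookup 111.251.111.201: bits ε walk d0:H4 -> H4
  add 43.148.96.0/20 -> H6 at depth 20
  add 80.188.0.0/20 -> H5 at depth 20
  add 80.176.0.0/12 -> H0 at depth 12
  del 43.148.96.0/20 (clear depth 20)
  lookup 80.188.0.229: bits 01010000101111000000 walk d0:H4→d1:-→d2:-→d3:-→d4:-→d5:-→d6:-→d7:-→d8:-→d9:-→d10:-→d11:-→d12:H0→d13:-→d14:-→d15:-→d16:-→d17:-→d18:-→d19:-→d20:H5 -> H5
  lookup 80.176.14.61: bits 010100001011 walk d0:H4→d1:-→d2:-→d3:-→d4:-→d5:-→d6:-→d7:-→d8:-→d9:-→d10:-→d11:-→d12:H0 -> H0
  add 43.148.104.0/24 -> H1 at depth 24
  add 80.0.0.0/8 -> H3 at depth 8
  lookup 204.41.19.234: bits ε walk d0:H4 -> H4
  add 80.188.12.16/32 -> H1 at depth 32
  del 80.188.0.0/20 (clear depth 20)
  lookup 80.188.12.16: bits 01010000101111000000110000010000 walk d0:H4→d1:-→d2:-→d3:-→d4:-→d5:-→d6:-→d7:-→d8:H3→d9:-→d10:-→d11:-→d12:H0→d13:-→d14:-→d15:-→d16:-→d17:-→d18:-→d19:-→d20:-→d21:-→d22:-→d23:-→d24:-→d25:-→d26:-→d27:-→d28:-→d29:-→d30:-→d31:-→d32:H1 -> H1
  lookup 80.176.0.3: bits 010100001011 walk d0:H4→d1:-→d2:-→d3:-→d4:-→d5:-→d6:-→d7:-→d8:H3→d9:-→d10:-→d11:-→d12:H0 -> H0
  lookup 80.176.2.109: bits 010100001011 walk d0:H4→d1:-→d2:-→d3:-→d4:-→d5:-→d6:-→d7:-→d8:H3→d9:-→d10:-→d11:-→d12:H0 -> H0
  add 43.148.104.80/28 -> H6 at depth 28
  del 80.0.0.0/8 (clear depth 8)
  lookup 80.176.0.2: bits 010100001011 walk d0:H4→d1:-→d2:-→d3:-→d4:-→d5:-→d6:-→d7:-→d8:-→d9:-→d10:-→d11:-→d12:H0 -> H0
  lookup 80.176.0.225: bits 010100001011 walk d0:H4→d1:-→d2:-→d3:-→d4:-→d5:-→d6:-→d7:-→d8:-→d9:-→d10:-→d11:-→d12:H0 -> H0
  del 80.176.0.0/12 (clear depth 12)
  lookup 43.148.104.11: bits 0010101110010100011010000 walk d0:H4→d1:-→d2:-→d3:-→d4:-→d5:-→d6:-→d7:-→d8:-→d9:-→d10:-→d11:-→d12:-→d13:-→d14:-→d15:-→d16:-→d17:-→d18:-→d19:-→d20:-→d21:-→d22:-→d23:-→d24:H1→d25:- -> H1
  add 80.188.12.0/24 -> H2 at depth 24
  lookup 43.148.104.90: bits 0010101110010100011010000101 walk d0:H4→d1:-→d2:-→d3:-→d4:-→d5:-→d6:-→d7:-→d8:-→d9:-→d10:-→d11:-→d12:-→d13:-→d14:-→d15:-→d16:-→d17:-→d18:-→d19:-→d20:-→d21:-→d22:-→d23:-→d24:H1→d25:-→d26:-→d27:-→d28:H6 -> H6
  del 43.148.104.0/24 (clear depth 24)
  lookup 80.188.12.16: bits 01010000101111000000110000010000 walk d0:H4→d1:-→d2:-→d3:-→d4:-→d5:-→d6:-→d7:-→d8:-→d9:-→d10:-→d11:-→d12:-→d13:-→d14:-→d15:-→d16:-→d17:-→d18:-→d19:-→d20:-→d21:-→d22:-→d23:-→d24:H2→d25:-→d26:-→d27:-→d28:-→d29:-→d30:-→d31:-→d32:H1 -> H1
  add 80.188.12.0/24 -> H0 at depth 24
  lookup 80.188.12.199: bits 010100001011110000001100 walk d0:H4→d1:-→d2:-→d3:-→d4:-→d5:-→d6:-→d7:-→d8:-→d9:-→d10:-→d11:-→d12:-→d13:-→d14:-→d15:-→d16:-→d17:-→d18:-→d19:-→d20:-→d21:-→d22:-→d23:-→d24:H0 -> H0
  add 43.148.96.0/20 -> H6 at depth 20
  del 43.148.96.0/20 (clear depth 20)
  add 0.0.0.0/1 -> H0 at depth 1
  lookup 80.188.12.26: bits 0101000010111100000011000001 walk d0:H4→d1:H0→d2:-→d3:-→d4:-→d5:-→d6:-→d7:-→d8:-→d9:-→d10:-→d11:-→d12:-→d13:-→d14:-→d15:-→d16:-→d17:-→d18:-→d19:-→d20:-→d21:-→d22:-→d23:-→d24:H0→d25:-→d26:-→d27:-→d28:- -> H0
  lookup 0.0.1.44: bits 00 walk d0:H4→d1:H0→d2:- -> H0
  lookup 80.188.12.178: bits 010100001011110000001100 walk d0:H4→d1:H0→d2:-→d3:-→d4:-→d5:-→d6:-→d7:-→d8:-→d9:-→d10:-→d11:-→d12:-→d13:-→d14:-→d15:-→d16:-→d17:-→d18:-→d19:-→d20:-→d21:-→d22:-→d23:-→d24:H0 -> H0
  add 43.148.104.0/24 -> H2 at depth 24
  add 80.188.0.0/16 -> H6 at depth 16
  add 43.148.104.80/28 -> H3 at depth 28

== LOOKUPS ==
["H4","H5","H0","H4","H1","H0","H0","H0","H0","H1","H6","H1","H0","H0","H0","H0"]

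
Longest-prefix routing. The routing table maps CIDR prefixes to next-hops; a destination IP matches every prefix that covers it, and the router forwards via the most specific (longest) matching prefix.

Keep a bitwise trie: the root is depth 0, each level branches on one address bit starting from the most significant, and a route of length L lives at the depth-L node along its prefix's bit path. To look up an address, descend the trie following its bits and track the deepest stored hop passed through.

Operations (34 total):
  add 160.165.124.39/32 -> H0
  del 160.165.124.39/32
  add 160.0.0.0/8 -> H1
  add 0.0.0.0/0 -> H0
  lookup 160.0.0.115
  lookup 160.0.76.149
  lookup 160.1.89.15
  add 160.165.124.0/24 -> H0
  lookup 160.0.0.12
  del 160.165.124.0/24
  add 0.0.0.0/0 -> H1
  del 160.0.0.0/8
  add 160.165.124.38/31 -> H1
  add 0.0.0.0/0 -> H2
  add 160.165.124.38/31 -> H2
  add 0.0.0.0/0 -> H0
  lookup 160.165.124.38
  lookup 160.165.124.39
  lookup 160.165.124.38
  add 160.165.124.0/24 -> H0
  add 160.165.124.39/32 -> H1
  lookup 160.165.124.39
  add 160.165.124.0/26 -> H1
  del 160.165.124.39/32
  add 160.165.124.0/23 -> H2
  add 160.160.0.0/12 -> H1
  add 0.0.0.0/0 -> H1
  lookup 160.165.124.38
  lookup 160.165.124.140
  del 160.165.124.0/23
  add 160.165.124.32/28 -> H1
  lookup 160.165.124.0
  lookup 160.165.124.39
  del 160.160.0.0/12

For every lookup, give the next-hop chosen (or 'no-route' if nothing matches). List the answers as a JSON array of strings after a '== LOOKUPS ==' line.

Process each operation:
  + 160.165.124.39/32 (H0) depth=32
  - 160.165.124.39/32 clear@32
  + 160.0.0.0/8 (H1) depth=8
  + 0.0.0.0/0 (H0) depth=0
  lookup 160.0.0.115: bits 10100000 walk d0:H0→d1:-→d2:-→d3:-→d4:-→d5:-→d6:-→d7:-→d8:H1 -> H1
  lookup 160.0.76.149: bits 10100000 walk d0:H0→d1:-→d2:-→d3:-→d4:-→d5:-→d6:-→d7:-→d8:H1 -> H1
  lookup 160.1.89.15: bits 10100000 walk d0:H0→d1:-→d2:-→d3:-→d4:-→d5:-→d6:-→d7:-→d8:H1 -> H1
  + 160.165.124.0/24 (H0) depth=24
  lookup 160.0.0.12: bits 10100000 walk d0:H0→d1:-→d2:-→d3:-→d4:-→d5:-→d6:-→d7:-→d8:H1 -> H1
  - 160.165.124.0/24 clear@24
  + 0.0.0.0/0 (H1) depth=0
  - 160.0.0.0/8 clear@8
  + 160.165.124.38/31 (H1) depth=31
  + 0.0.0.0/0 (H2) depth=0
  + 160.165.124.38/31 (H2) depth=31
  + 0.0.0.0/0 (H0) depth=0
  lookup 160.165.124.38: bits 1010000010100101011111000010011 walk d0:H0→d1:-→d2:-→d3:-→d4:-→d5:-→d6:-→d7:-→d8:-→d9:-→d10:-→d11:-→d12:-→d13:-→d14:-→d15:-→d16:-→d17:-→d18:-→d19:-→d20:-→d21:-→d22:-→d23:-→d24:-→d25:-→d26:-→d27:-→d28:-→d29:-→d30:-→d31:H2 -> H2
  lookup 160.165.124.39: bits 10100000101001010111110000100111 walk d0:H0→d1:-→d2:-→d3:-→d4:-→d5:-→d6:-→d7:-→d8:-→d9:-→d10:-→d11:-→d12:-→d13:-→d14:-→d15:-→d16:-→d17:-→d18:-→d19:-→d20:-→d21:-→d22:-→d23:-→d24:-→d25:-→d26:-→d27:-→d28:-→d29:-→d30:-→d31:H2→d32:- -> H2
  lookup 160.165.124.38: bits 1010000010100101011111000010011 walk d0:H0→d1:-→d2:-→d3:-→d4:-→d5:-→d6:-→d7:-→d8:-→d9:-→d10:-→d11:-→d12:-→d13:-→d14:-→d15:-→d16:-→d17:-→d18:-→d19:-→d20:-→d21:-→d22:-→d23:-→d24:-→d25:-→d26:-→d27:-→d28:-→d29:-→d30:-→d31:H2 -> H2
  + 160.165.124.0/24 (H0) depth=24
  + 160.165.124.39/32 (H1) depth=32
  lookup 160.165.124.39: bits 10100000101001010111110000100111 walk d0:H0→d1:-→d2:-→d3:-→d4:-→d5:-→d6:-→d7:-→d8:-→d9:-→d10:-→d11:-→d12:-→d13:-→d14:-→d15:-→d16:-→d17:-→d18:-→d19:-→d20:-→d21:-→d22:-→d23:-→d24:H0→d25:-→d26:-→d27:-→d28:-→d29:-→d30:-→d31:H2→d32:H1 -> H1
  + 160.165.124.0/26 (H1) depth=26
  - 160.165.124.39/32 clear@32
  + 160.165.124.0/23 (H2) depth=23
  + 160.160.0.0/12 (H1) depth=12
  + 0.0.0.0/0 (H1) depth=0
  lookup 160.165.124.38: bits 1010000010100101011111000010011 walk d0:H1→d1:-→d2:-→d3:-→d4:-→d5:-→d6:-→d7:-→d8:-→d9:-→d10:-→d11:-→d12:H1→d13:-→d14:-→d15:-→d16:-→d17:-→d18:-→d19:-→d20:-→d21:-→d22:-→d23:H2→d24:H0→d25:-→d26:H1→d27:-→d28:-→d29:-→d30:-→d31:H2 -> H2
  lookup 160.165.124.140: bits 101000001010010101111100 walk d0:H1→d1:-→d2:-→d3:-→d4:-→d5:-→d6:-→d7:-→d8:-→d9:-→d10:-→d11:-→d12:H1→d13:-→d14:-→d15:-→d16:-→d17:-→d18:-→d19:-→d20:-→d21:-→d22:-→d23:H2→d24:H0 -> H0
  - 160.165.124.0/23 clear@23
  + 160.165.124.32/28 (H1) depth=28
  lookup 160.165.124.0: bits 10100000101001010111110000 walk d0:H1→d1:-→d2:-→d3:-→d4:-→d5:-→d6:-→d7:-→d8:-→d9:-→d10:-→d11:-→d12:H1→d13:-→d14:-→d15:-→d16:-→d17:-→d18:-→d19:-→d20:-→d21:-→d22:-→d23:-→d24:H0→d25:-→d26:H1 -> H1
  lookup 160.165.124.39: bits 10100000101001010111110000100111 walk d0:H1→d1:-→d2:-→d3:-→d4:-→d5:-→d6:-→d7:-→d8:-→d9:-→d10:-→d11:-→d12:H1→d13:-→d14:-→d15:-→d16:-→d17:-→d18:-→d19:-→d20:-→d21:-→d22:-→d23:-→d24:H0→d25:-→d26:H1→d27:-→d28:H1→d29:-→d30:-→d31:H2→d32:- -> H2
  - 160.160.0.0/12 clear@12

== LOOKUPS ==
["H1","H1","H1","H1","H2","H2","H2","H1","H2","H0","H1","H2"]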